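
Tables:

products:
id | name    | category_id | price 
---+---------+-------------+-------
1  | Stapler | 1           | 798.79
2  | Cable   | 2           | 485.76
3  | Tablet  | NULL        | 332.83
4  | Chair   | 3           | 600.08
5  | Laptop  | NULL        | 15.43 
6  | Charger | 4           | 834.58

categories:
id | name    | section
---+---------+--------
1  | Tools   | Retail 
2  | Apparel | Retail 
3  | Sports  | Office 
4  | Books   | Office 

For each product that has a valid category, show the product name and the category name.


INNER JOIN keeps only products rows whose category_id matches an id in categories. Walk through each product:
  - product 1 (Stapler): category_id=1 -> matches Tools
  - product 2 (Cable): category_id=2 -> matches Apparel
  - product 3 (Tablet): category_id=NULL, no match -> dropped
  - product 4 (Chair): category_id=3 -> matches Sports
  - product 5 (Laptop): category_id=NULL, no match -> dropped
  - product 6 (Charger): category_id=4 -> matches Books
So 2 of 6 rows are dropped.

SQL:
SELECT a.name, b.name AS category
FROM products a
INNER JOIN categories b ON a.category_id = b.id

Result:
name    | category
--------+---------
Stapler | Tools   
Cable   | Apparel 
Chair   | Sports  
Charger | Books   


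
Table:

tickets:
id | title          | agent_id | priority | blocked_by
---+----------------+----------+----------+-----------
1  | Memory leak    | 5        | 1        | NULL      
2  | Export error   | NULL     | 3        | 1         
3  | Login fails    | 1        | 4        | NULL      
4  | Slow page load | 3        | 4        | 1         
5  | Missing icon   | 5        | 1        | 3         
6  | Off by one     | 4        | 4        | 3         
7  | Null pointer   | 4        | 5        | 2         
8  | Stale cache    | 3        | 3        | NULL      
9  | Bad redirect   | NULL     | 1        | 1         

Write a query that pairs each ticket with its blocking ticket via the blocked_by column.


This is a self-join: tickets is joined to a second copy of itself, matching each row's blocked_by to another row's id. Use LEFT JOIN so rows with blocked_by=NULL are kept.
  - ticket 1 (Memory leak): blocked_by=NULL -> NULL
  - ticket 2 (Export error): blocked_by=1 -> Memory leak
  - ticket 3 (Login fails): blocked_by=NULL -> NULL
  - ticket 4 (Slow page load): blocked_by=1 -> Memory leak
  - ticket 5 (Missing icon): blocked_by=3 -> Login fails
  - ticket 6 (Off by one): blocked_by=3 -> Login fails
  - ticket 7 (Null pointer): blocked_by=2 -> Export error
  - ticket 8 (Stale cache): blocked_by=NULL -> NULL
  - ticket 9 (Bad redirect): blocked_by=1 -> Memory leak

SQL:
SELECT a.title AS item, b.title AS blocked_by
FROM tickets a
LEFT JOIN tickets b ON a.blocked_by = b.id

Result:
item           | blocked_by  
---------------+-------------
Memory leak    | NULL        
Export error   | Memory leak 
Login fails    | NULL        
Slow page load | Memory leak 
Missing icon   | Login fails 
Off by one     | Login fails 
Null pointer   | Export error
Stale cache    | NULL        
Bad redirect   | Memory leak 


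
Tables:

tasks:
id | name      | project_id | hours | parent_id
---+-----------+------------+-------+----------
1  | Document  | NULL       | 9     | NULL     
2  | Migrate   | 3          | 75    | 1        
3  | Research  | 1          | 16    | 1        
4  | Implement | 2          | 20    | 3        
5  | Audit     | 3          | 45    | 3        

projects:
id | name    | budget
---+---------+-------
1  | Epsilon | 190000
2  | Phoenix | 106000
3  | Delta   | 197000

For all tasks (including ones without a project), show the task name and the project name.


LEFT JOIN keeps every row from tasks (the left table); where project_id has no match in projects, the project columns become NULL. Walk through each task:
  - task 1 (Document): project_id=NULL, no match -> kept with NULL
  - task 2 (Migrate): project_id=3 -> matches Delta
  - task 3 (Research): project_id=1 -> matches Epsilon
  - task 4 (Implement): project_id=2 -> matches Phoenix
  - task 5 (Audit): project_id=3 -> matches Delta
All 5 rows appear; 1 has NULL project.

SQL:
SELECT a.name, b.name AS project
FROM tasks a
LEFT JOIN projects b ON a.project_id = b.id

Result:
name      | project
----------+--------
Document  | NULL   
Migrate   | Delta  
Research  | Epsilon
Implement | Phoenix
Audit     | Delta  


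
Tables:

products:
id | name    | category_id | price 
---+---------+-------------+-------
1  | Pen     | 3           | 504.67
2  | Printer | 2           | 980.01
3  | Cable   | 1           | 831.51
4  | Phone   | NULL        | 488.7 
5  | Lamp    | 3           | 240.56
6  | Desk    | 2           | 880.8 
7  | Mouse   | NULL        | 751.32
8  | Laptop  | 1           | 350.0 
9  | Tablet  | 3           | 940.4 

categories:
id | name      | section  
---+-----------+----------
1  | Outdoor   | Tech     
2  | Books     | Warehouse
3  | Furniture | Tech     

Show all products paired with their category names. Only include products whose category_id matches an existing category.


INNER JOIN keeps only products rows whose category_id matches an id in categories. Walk through each product:
  - product 1 (Pen): category_id=3 -> matches Furniture
  - product 2 (Printer): category_id=2 -> matches Books
  - product 3 (Cable): category_id=1 -> matches Outdoor
  - product 4 (Phone): category_id=NULL, no match -> dropped
  - product 5 (Lamp): category_id=3 -> matches Furniture
  - product 6 (Desk): category_id=2 -> matches Books
  - product 7 (Mouse): category_id=NULL, no match -> dropped
  - product 8 (Laptop): category_id=1 -> matches Outdoor
  - product 9 (Tablet): category_id=3 -> matches Furniture
So 2 of 9 rows are dropped.

SQL:
SELECT a.name, b.name AS category
FROM products a
INNER JOIN categories b ON a.category_id = b.id

Result:
name    | category 
--------+----------
Pen     | Furniture
Printer | Books    
Cable   | Outdoor  
Lamp    | Furniture
Desk    | Books    
Laptop  | Outdoor  
Tablet  | Furniture


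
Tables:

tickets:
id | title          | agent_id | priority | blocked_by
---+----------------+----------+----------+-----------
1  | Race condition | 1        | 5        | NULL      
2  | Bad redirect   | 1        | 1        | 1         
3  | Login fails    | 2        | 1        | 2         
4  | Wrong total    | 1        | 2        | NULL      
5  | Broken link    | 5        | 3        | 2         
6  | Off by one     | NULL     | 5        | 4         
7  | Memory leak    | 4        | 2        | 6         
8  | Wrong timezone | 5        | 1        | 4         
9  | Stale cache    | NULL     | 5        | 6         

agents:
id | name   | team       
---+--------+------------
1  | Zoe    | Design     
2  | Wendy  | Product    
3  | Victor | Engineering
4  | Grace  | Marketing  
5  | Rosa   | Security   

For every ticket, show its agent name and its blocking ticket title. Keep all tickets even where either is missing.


Two LEFT JOINs from the same base table tickets: one to agents via agent_id, one to tickets itself via blocked_by. Both are LEFT so every ticket is preserved.
Match against agents:
  - ticket 1 (Race condition): agent_id=1 -> matches Zoe
  - ticket 2 (Bad redirect): agent_id=1 -> matches Zoe
  - ticket 3 (Login fails): agent_id=2 -> matches Wendy
  - ticket 4 (Wrong total): agent_id=1 -> matches Zoe
  - ticket 5 (Broken link): agent_id=5 -> matches Rosa
  - ticket 6 (Off by one): agent_id=NULL, no match -> kept with NULL
  - ticket 7 (Memory leak): agent_id=4 -> matches Grace
  - ticket 8 (Wrong timezone): agent_id=5 -> matches Rosa
  - ticket 9 (Stale cache): agent_id=NULL, no match -> kept with NULL
Match against tickets (self):
  - ticket 1 (Race condition): blocked_by=NULL -> NULL
  - ticket 2 (Bad redirect): blocked_by=1 -> Race condition
  - ticket 3 (Login fails): blocked_by=2 -> Bad redirect
  - ticket 4 (Wrong total): blocked_by=NULL -> NULL
  - ticket 5 (Broken link): blocked_by=2 -> Bad redirect
  - ticket 6 (Off by one): blocked_by=4 -> Wrong total
  - ticket 7 (Memory leak): blocked_by=6 -> Off by one
  - ticket 8 (Wrong timezone): blocked_by=4 -> Wrong total
  - ticket 9 (Stale cache): blocked_by=6 -> Off by one

SQL:
SELECT a.title, b.name AS agent, c.title AS blocked_by
FROM tickets a
LEFT JOIN agents b ON a.agent_id = b.id
LEFT JOIN tickets c ON a.blocked_by = c.id

Result:
title          | agent | blocked_by    
---------------+-------+---------------
Race condition | Zoe   | NULL          
Bad redirect   | Zoe   | Race condition
Login fails    | Wendy | Bad redirect  
Wrong total    | Zoe   | NULL          
Broken link    | Rosa  | Bad redirect  
Off by one     | NULL  | Wrong total   
Memory leak    | Grace | Off by one    
Wrong timezone | Rosa  | Wrong total   
Stale cache    | NULL  | Off by one    


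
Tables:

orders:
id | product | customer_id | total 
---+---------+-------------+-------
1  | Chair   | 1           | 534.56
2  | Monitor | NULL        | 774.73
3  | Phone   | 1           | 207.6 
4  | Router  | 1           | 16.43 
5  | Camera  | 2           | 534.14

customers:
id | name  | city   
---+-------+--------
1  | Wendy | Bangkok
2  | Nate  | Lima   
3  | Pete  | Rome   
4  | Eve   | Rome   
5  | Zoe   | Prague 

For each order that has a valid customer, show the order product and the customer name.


INNER JOIN keeps only orders rows whose customer_id matches an id in customers. Walk through each order:
  - order 1 (Chair): customer_id=1 -> matches Wendy
  - order 2 (Monitor): customer_id=NULL, no match -> dropped
  - order 3 (Phone): customer_id=1 -> matches Wendy
  - order 4 (Router): customer_id=1 -> matches Wendy
  - order 5 (Camera): customer_id=2 -> matches Nate
So 1 of 5 rows is dropped.

SQL:
SELECT a.product, b.name AS customer
FROM orders a
INNER JOIN customers b ON a.customer_id = b.id

Result:
product | customer
--------+---------
Chair   | Wendy   
Phone   | Wendy   
Router  | Wendy   
Camera  | Nate    


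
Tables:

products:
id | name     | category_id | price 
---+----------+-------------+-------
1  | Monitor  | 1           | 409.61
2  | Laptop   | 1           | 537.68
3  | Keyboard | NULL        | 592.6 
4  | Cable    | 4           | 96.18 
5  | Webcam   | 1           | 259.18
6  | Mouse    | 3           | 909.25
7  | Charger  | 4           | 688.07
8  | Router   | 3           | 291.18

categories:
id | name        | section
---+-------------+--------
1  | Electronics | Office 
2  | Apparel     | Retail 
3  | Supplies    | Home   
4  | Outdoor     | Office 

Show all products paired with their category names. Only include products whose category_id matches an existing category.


INNER JOIN keeps only products rows whose category_id matches an id in categories. Walk through each product:
  - product 1 (Monitor): category_id=1 -> matches Electronics
  - product 2 (Laptop): category_id=1 -> matches Electronics
  - product 3 (Keyboard): category_id=NULL, no match -> dropped
  - product 4 (Cable): category_id=4 -> matches Outdoor
  - product 5 (Webcam): category_id=1 -> matches Electronics
  - product 6 (Mouse): category_id=3 -> matches Supplies
  - product 7 (Charger): category_id=4 -> matches Outdoor
  - product 8 (Router): category_id=3 -> matches Supplies
So 1 of 8 rows is dropped.

SQL:
SELECT a.name, b.name AS category
FROM products a
INNER JOIN categories b ON a.category_id = b.id

Result:
name    | category   
--------+------------
Monitor | Electronics
Laptop  | Electronics
Cable   | Outdoor    
Webcam  | Electronics
Mouse   | Supplies   
Charger | Outdoor    
Router  | Supplies   


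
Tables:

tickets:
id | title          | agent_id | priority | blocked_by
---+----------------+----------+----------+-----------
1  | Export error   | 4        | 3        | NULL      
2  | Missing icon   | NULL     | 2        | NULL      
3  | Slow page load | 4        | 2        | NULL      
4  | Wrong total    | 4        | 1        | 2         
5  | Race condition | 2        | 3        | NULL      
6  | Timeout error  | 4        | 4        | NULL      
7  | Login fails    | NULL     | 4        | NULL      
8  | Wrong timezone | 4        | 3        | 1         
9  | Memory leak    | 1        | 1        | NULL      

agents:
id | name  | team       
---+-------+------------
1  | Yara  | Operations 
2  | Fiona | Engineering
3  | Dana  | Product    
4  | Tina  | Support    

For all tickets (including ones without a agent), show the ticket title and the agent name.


LEFT JOIN keeps every row from tickets (the left table); where agent_id has no match in agents, the agent columns become NULL. Walk through each ticket:
  - ticket 1 (Export error): agent_id=4 -> matches Tina
  - ticket 2 (Missing icon): agent_id=NULL, no match -> kept with NULL
  - ticket 3 (Slow page load): agent_id=4 -> matches Tina
  - ticket 4 (Wrong total): agent_id=4 -> matches Tina
  - ticket 5 (Race condition): agent_id=2 -> matches Fiona
  - ticket 6 (Timeout error): agent_id=4 -> matches Tina
  - ticket 7 (Login fails): agent_id=NULL, no match -> kept with NULL
  - ticket 8 (Wrong timezone): agent_id=4 -> matches Tina
  - ticket 9 (Memory leak): agent_id=1 -> matches Yara
All 9 rows appear; 2 have NULL agent.

SQL:
SELECT a.title, b.name AS agent
FROM tickets a
LEFT JOIN agents b ON a.agent_id = b.id

Result:
title          | agent
---------------+------
Export error   | Tina 
Missing icon   | NULL 
Slow page load | Tina 
Wrong total    | Tina 
Race condition | Fiona
Timeout error  | Tina 
Login fails    | NULL 
Wrong timezone | Tina 
Memory leak    | Yara 


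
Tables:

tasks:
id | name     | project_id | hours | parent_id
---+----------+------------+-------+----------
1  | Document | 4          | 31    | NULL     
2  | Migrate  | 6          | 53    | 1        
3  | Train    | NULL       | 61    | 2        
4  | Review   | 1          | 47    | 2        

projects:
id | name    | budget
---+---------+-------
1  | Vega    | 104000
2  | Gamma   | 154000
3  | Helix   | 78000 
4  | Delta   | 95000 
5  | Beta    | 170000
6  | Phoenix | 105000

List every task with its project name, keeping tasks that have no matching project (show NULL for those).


LEFT JOIN keeps every row from tasks (the left table); where project_id has no match in projects, the project columns become NULL. Walk through each task:
  - task 1 (Document): project_id=4 -> matches Delta
  - task 2 (Migrate): project_id=6 -> matches Phoenix
  - task 3 (Train): project_id=NULL, no match -> kept with NULL
  - task 4 (Review): project_id=1 -> matches Vega
All 4 rows appear; 1 has NULL project.

SQL:
SELECT a.name, b.name AS project
FROM tasks a
LEFT JOIN projects b ON a.project_id = b.id

Result:
name     | project
---------+--------
Document | Delta  
Migrate  | Phoenix
Train    | NULL   
Review   | Vega   


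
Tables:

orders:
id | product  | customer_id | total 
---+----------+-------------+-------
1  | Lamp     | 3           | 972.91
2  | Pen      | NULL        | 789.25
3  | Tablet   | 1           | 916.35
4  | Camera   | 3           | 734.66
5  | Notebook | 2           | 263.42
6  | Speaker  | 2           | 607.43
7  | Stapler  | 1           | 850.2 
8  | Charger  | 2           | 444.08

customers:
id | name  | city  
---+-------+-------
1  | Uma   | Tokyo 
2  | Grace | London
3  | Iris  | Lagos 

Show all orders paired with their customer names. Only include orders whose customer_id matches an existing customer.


INNER JOIN keeps only orders rows whose customer_id matches an id in customers. Walk through each order:
  - order 1 (Lamp): customer_id=3 -> matches Iris
  - order 2 (Pen): customer_id=NULL, no match -> dropped
  - order 3 (Tablet): customer_id=1 -> matches Uma
  - order 4 (Camera): customer_id=3 -> matches Iris
  - order 5 (Notebook): customer_id=2 -> matches Grace
  - order 6 (Speaker): customer_id=2 -> matches Grace
  - order 7 (Stapler): customer_id=1 -> matches Uma
  - order 8 (Charger): customer_id=2 -> matches Grace
So 1 of 8 rows is dropped.

SQL:
SELECT a.product, b.name AS customer
FROM orders a
INNER JOIN customers b ON a.customer_id = b.id

Result:
product  | customer
---------+---------
Lamp     | Iris    
Tablet   | Uma     
Camera   | Iris    
Notebook | Grace   
Speaker  | Grace   
Stapler  | Uma     
Charger  | Grace   


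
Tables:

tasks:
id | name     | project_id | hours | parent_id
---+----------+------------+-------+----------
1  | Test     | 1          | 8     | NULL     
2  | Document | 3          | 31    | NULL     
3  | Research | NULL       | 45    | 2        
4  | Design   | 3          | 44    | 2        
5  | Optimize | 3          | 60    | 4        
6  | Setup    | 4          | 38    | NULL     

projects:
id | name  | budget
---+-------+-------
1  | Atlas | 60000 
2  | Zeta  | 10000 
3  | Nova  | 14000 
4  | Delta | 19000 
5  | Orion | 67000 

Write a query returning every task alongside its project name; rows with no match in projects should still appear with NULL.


LEFT JOIN keeps every row from tasks (the left table); where project_id has no match in projects, the project columns become NULL. Walk through each task:
  - task 1 (Test): project_id=1 -> matches Atlas
  - task 2 (Document): project_id=3 -> matches Nova
  - task 3 (Research): project_id=NULL, no match -> kept with NULL
  - task 4 (Design): project_id=3 -> matches Nova
  - task 5 (Optimize): project_id=3 -> matches Nova
  - task 6 (Setup): project_id=4 -> matches Delta
All 6 rows appear; 1 has NULL project.

SQL:
SELECT a.name, b.name AS project
FROM tasks a
LEFT JOIN projects b ON a.project_id = b.id

Result:
name     | project
---------+--------
Test     | Atlas  
Document | Nova   
Research | NULL   
Design   | Nova   
Optimize | Nova   
Setup    | Delta  


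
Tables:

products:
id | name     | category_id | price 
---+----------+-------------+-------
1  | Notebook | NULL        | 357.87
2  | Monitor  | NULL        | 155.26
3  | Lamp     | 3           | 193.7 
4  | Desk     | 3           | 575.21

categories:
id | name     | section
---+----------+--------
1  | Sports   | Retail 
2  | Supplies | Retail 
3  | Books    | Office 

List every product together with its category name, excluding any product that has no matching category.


INNER JOIN keeps only products rows whose category_id matches an id in categories. Walk through each product:
  - product 1 (Notebook): category_id=NULL, no match -> dropped
  - product 2 (Monitor): category_id=NULL, no match -> dropped
  - product 3 (Lamp): category_id=3 -> matches Books
  - product 4 (Desk): category_id=3 -> matches Books
So 2 of 4 rows are dropped.

SQL:
SELECT a.name, b.name AS category
FROM products a
INNER JOIN categories b ON a.category_id = b.id

Result:
name | category
-----+---------
Lamp | Books   
Desk | Books   


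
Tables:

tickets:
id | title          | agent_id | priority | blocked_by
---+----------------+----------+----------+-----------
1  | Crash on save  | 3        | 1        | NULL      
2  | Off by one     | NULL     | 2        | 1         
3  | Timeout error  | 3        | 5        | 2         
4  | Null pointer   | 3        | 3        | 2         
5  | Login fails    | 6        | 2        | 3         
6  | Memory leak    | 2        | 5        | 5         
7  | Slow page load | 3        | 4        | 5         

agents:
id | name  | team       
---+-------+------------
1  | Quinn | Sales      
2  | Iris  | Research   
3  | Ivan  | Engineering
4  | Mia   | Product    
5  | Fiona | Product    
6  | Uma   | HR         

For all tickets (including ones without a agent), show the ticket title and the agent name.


LEFT JOIN keeps every row from tickets (the left table); where agent_id has no match in agents, the agent columns become NULL. Walk through each ticket:
  - ticket 1 (Crash on save): agent_id=3 -> matches Ivan
  - ticket 2 (Off by one): agent_id=NULL, no match -> kept with NULL
  - ticket 3 (Timeout error): agent_id=3 -> matches Ivan
  - ticket 4 (Null pointer): agent_id=3 -> matches Ivan
  - ticket 5 (Login fails): agent_id=6 -> matches Uma
  - ticket 6 (Memory leak): agent_id=2 -> matches Iris
  - ticket 7 (Slow page load): agent_id=3 -> matches Ivan
All 7 rows appear; 1 has NULL agent.

SQL:
SELECT a.title, b.name AS agent
FROM tickets a
LEFT JOIN agents b ON a.agent_id = b.id

Result:
title          | agent
---------------+------
Crash on save  | Ivan 
Off by one     | NULL 
Timeout error  | Ivan 
Null pointer   | Ivan 
Login fails    | Uma  
Memory leak    | Iris 
Slow page load | Ivan 


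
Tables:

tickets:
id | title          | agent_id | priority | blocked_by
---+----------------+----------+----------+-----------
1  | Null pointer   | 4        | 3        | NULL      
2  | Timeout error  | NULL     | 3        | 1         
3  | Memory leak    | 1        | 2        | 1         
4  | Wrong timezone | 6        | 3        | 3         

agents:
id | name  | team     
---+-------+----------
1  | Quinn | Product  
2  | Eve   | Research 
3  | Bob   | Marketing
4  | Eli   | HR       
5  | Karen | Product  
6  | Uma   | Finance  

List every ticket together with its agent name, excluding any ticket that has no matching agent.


INNER JOIN keeps only tickets rows whose agent_id matches an id in agents. Walk through each ticket:
  - ticket 1 (Null pointer): agent_id=4 -> matches Eli
  - ticket 2 (Timeout error): agent_id=NULL, no match -> dropped
  - ticket 3 (Memory leak): agent_id=1 -> matches Quinn
  - ticket 4 (Wrong timezone): agent_id=6 -> matches Uma
So 1 of 4 rows is dropped.

SQL:
SELECT a.title, b.name AS agent
FROM tickets a
INNER JOIN agents b ON a.agent_id = b.id

Result:
title          | agent
---------------+------
Null pointer   | Eli  
Memory leak    | Quinn
Wrong timezone | Uma  


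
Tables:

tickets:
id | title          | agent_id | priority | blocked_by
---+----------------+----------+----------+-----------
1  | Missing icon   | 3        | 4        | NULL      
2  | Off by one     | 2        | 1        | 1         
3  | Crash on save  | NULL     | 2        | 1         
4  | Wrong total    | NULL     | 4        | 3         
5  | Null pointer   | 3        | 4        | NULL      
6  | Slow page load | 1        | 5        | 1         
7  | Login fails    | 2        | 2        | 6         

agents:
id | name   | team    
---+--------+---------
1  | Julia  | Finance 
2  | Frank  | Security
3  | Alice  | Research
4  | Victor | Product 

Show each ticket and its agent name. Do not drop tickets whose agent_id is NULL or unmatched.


LEFT JOIN keeps every row from tickets (the left table); where agent_id has no match in agents, the agent columns become NULL. Walk through each ticket:
  - ticket 1 (Missing icon): agent_id=3 -> matches Alice
  - ticket 2 (Off by one): agent_id=2 -> matches Frank
  - ticket 3 (Crash on save): agent_id=NULL, no match -> kept with NULL
  - ticket 4 (Wrong total): agent_id=NULL, no match -> kept with NULL
  - ticket 5 (Null pointer): agent_id=3 -> matches Alice
  - ticket 6 (Slow page load): agent_id=1 -> matches Julia
  - ticket 7 (Login fails): agent_id=2 -> matches Frank
All 7 rows appear; 2 have NULL agent.

SQL:
SELECT a.title, b.name AS agent
FROM tickets a
LEFT JOIN agents b ON a.agent_id = b.id

Result:
title          | agent
---------------+------
Missing icon   | Alice
Off by one     | Frank
Crash on save  | NULL 
Wrong total    | NULL 
Null pointer   | Alice
Slow page load | Julia
Login fails    | Frank


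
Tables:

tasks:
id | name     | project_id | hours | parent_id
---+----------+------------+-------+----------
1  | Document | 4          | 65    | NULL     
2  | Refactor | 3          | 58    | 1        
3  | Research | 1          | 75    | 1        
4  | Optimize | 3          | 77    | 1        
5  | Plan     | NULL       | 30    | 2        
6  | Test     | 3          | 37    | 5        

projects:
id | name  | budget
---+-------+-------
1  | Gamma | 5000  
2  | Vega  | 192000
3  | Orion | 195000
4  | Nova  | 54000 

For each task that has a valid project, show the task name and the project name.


INNER JOIN keeps only tasks rows whose project_id matches an id in projects. Walk through each task:
  - task 1 (Document): project_id=4 -> matches Nova
  - task 2 (Refactor): project_id=3 -> matches Orion
  - task 3 (Research): project_id=1 -> matches Gamma
  - task 4 (Optimize): project_id=3 -> matches Orion
  - task 5 (Plan): project_id=NULL, no match -> dropped
  - task 6 (Test): project_id=3 -> matches Orion
So 1 of 6 rows is dropped.

SQL:
SELECT a.name, b.name AS project
FROM tasks a
INNER JOIN projects b ON a.project_id = b.id

Result:
name     | project
---------+--------
Document | Nova   
Refactor | Orion  
Research | Gamma  
Optimize | Orion  
Test     | Orion  


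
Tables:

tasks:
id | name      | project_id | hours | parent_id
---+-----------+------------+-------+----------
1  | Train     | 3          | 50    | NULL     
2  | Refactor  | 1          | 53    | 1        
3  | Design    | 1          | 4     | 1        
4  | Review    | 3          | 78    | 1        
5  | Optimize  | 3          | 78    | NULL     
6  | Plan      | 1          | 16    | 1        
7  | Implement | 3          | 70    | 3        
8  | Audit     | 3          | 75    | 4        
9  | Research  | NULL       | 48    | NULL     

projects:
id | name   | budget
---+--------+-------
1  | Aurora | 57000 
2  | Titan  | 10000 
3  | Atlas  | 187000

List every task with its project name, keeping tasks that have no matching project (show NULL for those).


LEFT JOIN keeps every row from tasks (the left table); where project_id has no match in projects, the project columns become NULL. Walk through each task:
  - task 1 (Train): project_id=3 -> matches Atlas
  - task 2 (Refactor): project_id=1 -> matches Aurora
  - task 3 (Design): project_id=1 -> matches Aurora
  - task 4 (Review): project_id=3 -> matches Atlas
  - task 5 (Optimize): project_id=3 -> matches Atlas
  - task 6 (Plan): project_id=1 -> matches Aurora
  - task 7 (Implement): project_id=3 -> matches Atlas
  - task 8 (Audit): project_id=3 -> matches Atlas
  - task 9 (Research): project_id=NULL, no match -> kept with NULL
All 9 rows appear; 1 has NULL project.

SQL:
SELECT a.name, b.name AS project
FROM tasks a
LEFT JOIN projects b ON a.project_id = b.id

Result:
name      | project
----------+--------
Train     | Atlas  
Refactor  | Aurora 
Design    | Aurora 
Review    | Atlas  
Optimize  | Atlas  
Plan      | Aurora 
Implement | Atlas  
Audit     | Atlas  
Research  | NULL   


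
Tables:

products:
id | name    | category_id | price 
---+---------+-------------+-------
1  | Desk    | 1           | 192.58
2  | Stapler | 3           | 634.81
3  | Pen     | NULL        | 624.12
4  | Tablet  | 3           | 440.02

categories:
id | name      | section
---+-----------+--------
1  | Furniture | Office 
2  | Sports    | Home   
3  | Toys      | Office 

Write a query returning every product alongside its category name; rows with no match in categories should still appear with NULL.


LEFT JOIN keeps every row from products (the left table); where category_id has no match in categories, the category columns become NULL. Walk through each product:
  - product 1 (Desk): category_id=1 -> matches Furniture
  - product 2 (Stapler): category_id=3 -> matches Toys
  - product 3 (Pen): category_id=NULL, no match -> kept with NULL
  - product 4 (Tablet): category_id=3 -> matches Toys
All 4 rows appear; 1 has NULL category.

SQL:
SELECT a.name, b.name AS category
FROM products a
LEFT JOIN categories b ON a.category_id = b.id

Result:
name    | category 
--------+----------
Desk    | Furniture
Stapler | Toys     
Pen     | NULL     
Tablet  | Toys     


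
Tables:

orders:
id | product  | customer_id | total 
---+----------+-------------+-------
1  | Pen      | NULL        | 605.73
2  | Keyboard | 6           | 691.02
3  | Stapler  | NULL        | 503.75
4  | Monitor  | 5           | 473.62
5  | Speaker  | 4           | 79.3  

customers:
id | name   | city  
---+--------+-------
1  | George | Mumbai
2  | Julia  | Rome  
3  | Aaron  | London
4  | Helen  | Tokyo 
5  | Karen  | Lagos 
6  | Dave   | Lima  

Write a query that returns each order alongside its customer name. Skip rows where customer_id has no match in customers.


INNER JOIN keeps only orders rows whose customer_id matches an id in customers. Walk through each order:
  - order 1 (Pen): customer_id=NULL, no match -> dropped
  - order 2 (Keyboard): customer_id=6 -> matches Dave
  - order 3 (Stapler): customer_id=NULL, no match -> dropped
  - order 4 (Monitor): customer_id=5 -> matches Karen
  - order 5 (Speaker): customer_id=4 -> matches Helen
So 2 of 5 rows are dropped.

SQL:
SELECT a.product, b.name AS customer
FROM orders a
INNER JOIN customers b ON a.customer_id = b.id

Result:
product  | customer
---------+---------
Keyboard | Dave    
Monitor  | Karen   
Speaker  | Helen   


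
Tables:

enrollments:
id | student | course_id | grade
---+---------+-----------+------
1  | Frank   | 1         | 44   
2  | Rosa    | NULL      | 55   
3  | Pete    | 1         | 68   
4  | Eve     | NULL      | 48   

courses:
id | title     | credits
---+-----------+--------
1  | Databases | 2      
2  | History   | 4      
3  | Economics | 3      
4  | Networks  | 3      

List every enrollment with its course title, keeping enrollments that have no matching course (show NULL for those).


LEFT JOIN keeps every row from enrollments (the left table); where course_id has no match in courses, the course columns become NULL. Walk through each enrollment:
  - enrollment 1 (Frank): course_id=1 -> matches Databases
  - enrollment 2 (Rosa): course_id=NULL, no match -> kept with NULL
  - enrollment 3 (Pete): course_id=1 -> matches Databases
  - enrollment 4 (Eve): course_id=NULL, no match -> kept with NULL
All 4 rows appear; 2 have NULL course.

SQL:
SELECT a.student, b.title AS course
FROM enrollments a
LEFT JOIN courses b ON a.course_id = b.id

Result:
student | course   
--------+----------
Frank   | Databases
Rosa    | NULL     
Pete    | Databases
Eve     | NULL     


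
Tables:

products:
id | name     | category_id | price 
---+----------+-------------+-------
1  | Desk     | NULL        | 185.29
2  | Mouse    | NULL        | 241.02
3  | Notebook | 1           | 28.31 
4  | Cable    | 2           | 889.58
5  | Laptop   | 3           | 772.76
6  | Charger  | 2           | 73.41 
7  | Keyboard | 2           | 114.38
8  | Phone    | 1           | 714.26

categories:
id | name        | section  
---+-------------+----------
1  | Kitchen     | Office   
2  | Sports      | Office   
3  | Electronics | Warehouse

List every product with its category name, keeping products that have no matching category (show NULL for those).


LEFT JOIN keeps every row from products (the left table); where category_id has no match in categories, the category columns become NULL. Walk through each product:
  - product 1 (Desk): category_id=NULL, no match -> kept with NULL
  - product 2 (Mouse): category_id=NULL, no match -> kept with NULL
  - product 3 (Notebook): category_id=1 -> matches Kitchen
  - product 4 (Cable): category_id=2 -> matches Sports
  - product 5 (Laptop): category_id=3 -> matches Electronics
  - product 6 (Charger): category_id=2 -> matches Sports
  - product 7 (Keyboard): category_id=2 -> matches Sports
  - product 8 (Phone): category_id=1 -> matches Kitchen
All 8 rows appear; 2 have NULL category.

SQL:
SELECT a.name, b.name AS category
FROM products a
LEFT JOIN categories b ON a.category_id = b.id

Result:
name     | category   
---------+------------
Desk     | NULL       
Mouse    | NULL       
Notebook | Kitchen    
Cable    | Sports     
Laptop   | Electronics
Charger  | Sports     
Keyboard | Sports     
Phone    | Kitchen    


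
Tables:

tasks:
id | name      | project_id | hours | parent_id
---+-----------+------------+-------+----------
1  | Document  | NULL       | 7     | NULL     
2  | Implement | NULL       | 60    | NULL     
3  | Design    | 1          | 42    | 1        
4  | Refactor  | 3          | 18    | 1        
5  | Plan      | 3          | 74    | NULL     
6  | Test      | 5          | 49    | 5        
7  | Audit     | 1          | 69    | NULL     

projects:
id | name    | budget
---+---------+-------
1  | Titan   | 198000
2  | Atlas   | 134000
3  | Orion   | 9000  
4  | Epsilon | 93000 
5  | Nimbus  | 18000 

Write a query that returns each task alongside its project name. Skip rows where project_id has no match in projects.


INNER JOIN keeps only tasks rows whose project_id matches an id in projects. Walk through each task:
  - task 1 (Document): project_id=NULL, no match -> dropped
  - task 2 (Implement): project_id=NULL, no match -> dropped
  - task 3 (Design): project_id=1 -> matches Titan
  - task 4 (Refactor): project_id=3 -> matches Orion
  - task 5 (Plan): project_id=3 -> matches Orion
  - task 6 (Test): project_id=5 -> matches Nimbus
  - task 7 (Audit): project_id=1 -> matches Titan
So 2 of 7 rows are dropped.

SQL:
SELECT a.name, b.name AS project
FROM tasks a
INNER JOIN projects b ON a.project_id = b.id

Result:
name     | project
---------+--------
Design   | Titan  
Refactor | Orion  
Plan     | Orion  
Test     | Nimbus 
Audit    | Titan  


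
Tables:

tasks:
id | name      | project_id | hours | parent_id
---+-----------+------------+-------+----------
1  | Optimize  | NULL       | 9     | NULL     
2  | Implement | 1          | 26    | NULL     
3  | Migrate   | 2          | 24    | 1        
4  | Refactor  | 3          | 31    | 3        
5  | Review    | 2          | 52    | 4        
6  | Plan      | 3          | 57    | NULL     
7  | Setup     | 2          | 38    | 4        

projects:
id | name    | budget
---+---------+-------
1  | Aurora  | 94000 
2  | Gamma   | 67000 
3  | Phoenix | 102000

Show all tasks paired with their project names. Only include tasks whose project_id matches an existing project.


INNER JOIN keeps only tasks rows whose project_id matches an id in projects. Walk through each task:
  - task 1 (Optimize): project_id=NULL, no match -> dropped
  - task 2 (Implement): project_id=1 -> matches Aurora
  - task 3 (Migrate): project_id=2 -> matches Gamma
  - task 4 (Refactor): project_id=3 -> matches Phoenix
  - task 5 (Review): project_id=2 -> matches Gamma
  - task 6 (Plan): project_id=3 -> matches Phoenix
  - task 7 (Setup): project_id=2 -> matches Gamma
So 1 of 7 rows is dropped.

SQL:
SELECT a.name, b.name AS project
FROM tasks a
INNER JOIN projects b ON a.project_id = b.id

Result:
name      | project
----------+--------
Implement | Aurora 
Migrate   | Gamma  
Refactor  | Phoenix
Review    | Gamma  
Plan      | Phoenix
Setup     | Gamma  


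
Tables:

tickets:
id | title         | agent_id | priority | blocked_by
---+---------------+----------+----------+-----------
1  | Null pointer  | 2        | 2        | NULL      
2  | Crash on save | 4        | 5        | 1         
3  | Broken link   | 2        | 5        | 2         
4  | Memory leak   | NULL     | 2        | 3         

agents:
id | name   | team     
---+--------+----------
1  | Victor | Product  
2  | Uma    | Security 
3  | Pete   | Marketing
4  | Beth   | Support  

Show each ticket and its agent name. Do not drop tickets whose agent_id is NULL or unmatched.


LEFT JOIN keeps every row from tickets (the left table); where agent_id has no match in agents, the agent columns become NULL. Walk through each ticket:
  - ticket 1 (Null pointer): agent_id=2 -> matches Uma
  - ticket 2 (Crash on save): agent_id=4 -> matches Beth
  - ticket 3 (Broken link): agent_id=2 -> matches Uma
  - ticket 4 (Memory leak): agent_id=NULL, no match -> kept with NULL
All 4 rows appear; 1 has NULL agent.

SQL:
SELECT a.title, b.name AS agent
FROM tickets a
LEFT JOIN agents b ON a.agent_id = b.id

Result:
title         | agent
--------------+------
Null pointer  | Uma  
Crash on save | Beth 
Broken link   | Uma  
Memory leak   | NULL 


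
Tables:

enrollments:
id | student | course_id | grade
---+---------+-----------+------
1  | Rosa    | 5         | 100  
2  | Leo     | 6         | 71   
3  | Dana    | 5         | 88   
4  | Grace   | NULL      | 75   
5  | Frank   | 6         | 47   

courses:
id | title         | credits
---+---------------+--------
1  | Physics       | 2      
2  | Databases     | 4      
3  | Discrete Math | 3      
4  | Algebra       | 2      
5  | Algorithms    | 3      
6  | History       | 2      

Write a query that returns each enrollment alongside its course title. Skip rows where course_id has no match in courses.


INNER JOIN keeps only enrollments rows whose course_id matches an id in courses. Walk through each enrollment:
  - enrollment 1 (Rosa): course_id=5 -> matches Algorithms
  - enrollment 2 (Leo): course_id=6 -> matches History
  - enrollment 3 (Dana): course_id=5 -> matches Algorithms
  - enrollment 4 (Grace): course_id=NULL, no match -> dropped
  - enrollment 5 (Frank): course_id=6 -> matches History
So 1 of 5 rows is dropped.

SQL:
SELECT a.student, b.title AS course
FROM enrollments a
INNER JOIN courses b ON a.course_id = b.id

Result:
student | course    
--------+-----------
Rosa    | Algorithms
Leo     | History   
Dana    | Algorithms
Frank   | History   


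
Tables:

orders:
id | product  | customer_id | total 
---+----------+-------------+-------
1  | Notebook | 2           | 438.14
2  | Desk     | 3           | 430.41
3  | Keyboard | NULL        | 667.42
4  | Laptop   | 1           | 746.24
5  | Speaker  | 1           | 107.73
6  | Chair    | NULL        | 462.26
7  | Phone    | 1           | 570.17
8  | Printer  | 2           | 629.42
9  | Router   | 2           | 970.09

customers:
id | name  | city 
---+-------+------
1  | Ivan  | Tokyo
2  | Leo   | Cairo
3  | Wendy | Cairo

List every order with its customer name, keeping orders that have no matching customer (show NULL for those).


LEFT JOIN keeps every row from orders (the left table); where customer_id has no match in customers, the customer columns become NULL. Walk through each order:
  - order 1 (Notebook): customer_id=2 -> matches Leo
  - order 2 (Desk): customer_id=3 -> matches Wendy
  - order 3 (Keyboard): customer_id=NULL, no match -> kept with NULL
  - order 4 (Laptop): customer_id=1 -> matches Ivan
  - order 5 (Speaker): customer_id=1 -> matches Ivan
  - order 6 (Chair): customer_id=NULL, no match -> kept with NULL
  - order 7 (Phone): customer_id=1 -> matches Ivan
  - order 8 (Printer): customer_id=2 -> matches Leo
  - order 9 (Router): customer_id=2 -> matches Leo
All 9 rows appear; 2 have NULL customer.

SQL:
SELECT a.product, b.name AS customer
FROM orders a
LEFT JOIN customers b ON a.customer_id = b.id

Result:
product  | customer
---------+---------
Notebook | Leo     
Desk     | Wendy   
Keyboard | NULL    
Laptop   | Ivan    
Speaker  | Ivan    
Chair    | NULL    
Phone    | Ivan    
Printer  | Leo     
Router   | Leo     


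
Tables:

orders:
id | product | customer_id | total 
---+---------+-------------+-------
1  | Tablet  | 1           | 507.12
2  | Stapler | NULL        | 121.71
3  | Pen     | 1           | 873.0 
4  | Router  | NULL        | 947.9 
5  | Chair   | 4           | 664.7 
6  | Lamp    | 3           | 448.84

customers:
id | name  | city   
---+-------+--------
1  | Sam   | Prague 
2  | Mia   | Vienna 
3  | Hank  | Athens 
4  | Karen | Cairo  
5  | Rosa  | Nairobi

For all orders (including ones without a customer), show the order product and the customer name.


LEFT JOIN keeps every row from orders (the left table); where customer_id has no match in customers, the customer columns become NULL. Walk through each order:
  - order 1 (Tablet): customer_id=1 -> matches Sam
  - order 2 (Stapler): customer_id=NULL, no match -> kept with NULL
  - order 3 (Pen): customer_id=1 -> matches Sam
  - order 4 (Router): customer_id=NULL, no match -> kept with NULL
  - order 5 (Chair): customer_id=4 -> matches Karen
  - order 6 (Lamp): customer_id=3 -> matches Hank
All 6 rows appear; 2 have NULL customer.

SQL:
SELECT a.product, b.name AS customer
FROM orders a
LEFT JOIN customers b ON a.customer_id = b.id

Result:
product | customer
--------+---------
Tablet  | Sam     
Stapler | NULL    
Pen     | Sam     
Router  | NULL    
Chair   | Karen   
Lamp    | Hank    


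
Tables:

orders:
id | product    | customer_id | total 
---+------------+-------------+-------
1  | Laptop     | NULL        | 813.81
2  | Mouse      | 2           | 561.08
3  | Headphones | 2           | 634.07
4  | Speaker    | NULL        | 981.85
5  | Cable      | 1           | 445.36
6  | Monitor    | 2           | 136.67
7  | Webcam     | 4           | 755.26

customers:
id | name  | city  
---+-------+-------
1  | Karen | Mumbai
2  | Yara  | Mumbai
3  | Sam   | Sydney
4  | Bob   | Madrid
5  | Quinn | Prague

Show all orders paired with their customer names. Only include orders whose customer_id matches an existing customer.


INNER JOIN keeps only orders rows whose customer_id matches an id in customers. Walk through each order:
  - order 1 (Laptop): customer_id=NULL, no match -> dropped
  - order 2 (Mouse): customer_id=2 -> matches Yara
  - order 3 (Headphones): customer_id=2 -> matches Yara
  - order 4 (Speaker): customer_id=NULL, no match -> dropped
  - order 5 (Cable): customer_id=1 -> matches Karen
  - order 6 (Monitor): customer_id=2 -> matches Yara
  - order 7 (Webcam): customer_id=4 -> matches Bob
So 2 of 7 rows are dropped.

SQL:
SELECT a.product, b.name AS customer
FROM orders a
INNER JOIN customers b ON a.customer_id = b.id

Result:
product    | customer
-----------+---------
Mouse      | Yara    
Headphones | Yara    
Cable      | Karen   
Monitor    | Yara    
Webcam     | Bob     
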